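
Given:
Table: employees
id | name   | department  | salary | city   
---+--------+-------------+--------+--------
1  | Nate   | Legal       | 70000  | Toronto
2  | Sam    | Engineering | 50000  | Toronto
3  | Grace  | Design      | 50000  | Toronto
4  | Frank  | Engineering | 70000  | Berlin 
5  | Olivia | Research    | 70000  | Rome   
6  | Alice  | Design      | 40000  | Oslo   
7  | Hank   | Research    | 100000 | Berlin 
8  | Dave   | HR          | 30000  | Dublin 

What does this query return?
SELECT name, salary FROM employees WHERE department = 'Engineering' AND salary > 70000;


Filtering: department = 'Engineering' AND salary > 70000
Matching: 0 rows

Empty result set (0 rows)


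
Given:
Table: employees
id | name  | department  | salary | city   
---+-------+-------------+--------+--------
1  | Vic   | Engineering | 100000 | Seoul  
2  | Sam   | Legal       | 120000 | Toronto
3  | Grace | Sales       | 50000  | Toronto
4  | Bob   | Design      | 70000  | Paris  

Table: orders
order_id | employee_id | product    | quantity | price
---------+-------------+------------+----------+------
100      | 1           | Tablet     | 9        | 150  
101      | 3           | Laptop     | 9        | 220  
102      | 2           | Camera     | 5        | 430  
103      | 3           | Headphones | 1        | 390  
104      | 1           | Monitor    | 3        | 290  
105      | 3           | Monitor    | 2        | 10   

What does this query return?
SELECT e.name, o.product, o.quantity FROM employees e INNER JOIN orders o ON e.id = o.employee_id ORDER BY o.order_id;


Joining employees.id = orders.employee_id:
  employee Vic (id=1) -> order Tablet
  employee Grace (id=3) -> order Laptop
  employee Sam (id=2) -> order Camera
  employee Grace (id=3) -> order Headphones
  employee Vic (id=1) -> order Monitor
  employee Grace (id=3) -> order Monitor


6 rows:
Vic, Tablet, 9
Grace, Laptop, 9
Sam, Camera, 5
Grace, Headphones, 1
Vic, Monitor, 3
Grace, Monitor, 2


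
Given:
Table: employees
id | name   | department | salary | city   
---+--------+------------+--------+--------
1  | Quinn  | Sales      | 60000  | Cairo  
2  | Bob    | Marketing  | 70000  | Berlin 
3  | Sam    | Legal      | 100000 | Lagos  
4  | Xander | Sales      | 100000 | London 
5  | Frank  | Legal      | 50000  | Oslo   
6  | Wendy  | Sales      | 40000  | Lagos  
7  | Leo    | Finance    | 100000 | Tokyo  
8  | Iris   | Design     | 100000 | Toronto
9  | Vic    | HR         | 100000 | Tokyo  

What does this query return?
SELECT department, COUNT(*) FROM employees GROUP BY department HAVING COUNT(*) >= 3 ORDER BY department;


Groups with count >= 3:
  Sales: 3 -> PASS
  Design: 1 -> filtered out
  Finance: 1 -> filtered out
  HR: 1 -> filtered out
  Legal: 2 -> filtered out
  Marketing: 1 -> filtered out


1 groups:
Sales, 3


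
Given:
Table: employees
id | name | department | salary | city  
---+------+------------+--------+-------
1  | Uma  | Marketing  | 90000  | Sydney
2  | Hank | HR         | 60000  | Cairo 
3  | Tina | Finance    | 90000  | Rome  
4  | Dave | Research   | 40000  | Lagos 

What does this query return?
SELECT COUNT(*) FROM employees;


COUNT(*) counts all rows

4


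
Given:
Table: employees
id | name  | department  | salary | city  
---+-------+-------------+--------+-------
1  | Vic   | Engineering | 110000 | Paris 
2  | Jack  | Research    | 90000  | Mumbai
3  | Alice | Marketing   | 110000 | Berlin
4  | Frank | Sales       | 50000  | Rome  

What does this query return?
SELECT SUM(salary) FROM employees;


SUM(salary) = 110000 + 90000 + 110000 + 50000 = 360000

360000


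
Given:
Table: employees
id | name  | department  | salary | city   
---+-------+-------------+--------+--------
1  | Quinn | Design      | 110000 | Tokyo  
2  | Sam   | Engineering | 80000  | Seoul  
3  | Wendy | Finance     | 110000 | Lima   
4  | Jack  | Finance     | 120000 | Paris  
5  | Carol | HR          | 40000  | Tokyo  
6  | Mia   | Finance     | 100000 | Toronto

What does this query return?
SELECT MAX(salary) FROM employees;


Salaries: 110000, 80000, 110000, 120000, 40000, 100000
MAX = 120000

120000


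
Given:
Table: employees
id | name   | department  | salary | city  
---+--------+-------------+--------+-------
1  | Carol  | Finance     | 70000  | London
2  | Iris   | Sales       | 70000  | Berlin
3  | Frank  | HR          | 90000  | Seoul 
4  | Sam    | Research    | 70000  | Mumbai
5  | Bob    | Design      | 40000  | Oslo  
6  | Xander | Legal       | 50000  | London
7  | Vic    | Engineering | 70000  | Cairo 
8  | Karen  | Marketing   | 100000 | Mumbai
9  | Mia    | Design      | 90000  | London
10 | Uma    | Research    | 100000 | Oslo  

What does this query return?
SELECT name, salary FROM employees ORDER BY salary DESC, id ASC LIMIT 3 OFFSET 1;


Sort by salary DESC (id ASC tiebreak), then skip 1 and take 3
Rows 2 through 4

3 rows:
Uma, 100000
Frank, 90000
Mia, 90000


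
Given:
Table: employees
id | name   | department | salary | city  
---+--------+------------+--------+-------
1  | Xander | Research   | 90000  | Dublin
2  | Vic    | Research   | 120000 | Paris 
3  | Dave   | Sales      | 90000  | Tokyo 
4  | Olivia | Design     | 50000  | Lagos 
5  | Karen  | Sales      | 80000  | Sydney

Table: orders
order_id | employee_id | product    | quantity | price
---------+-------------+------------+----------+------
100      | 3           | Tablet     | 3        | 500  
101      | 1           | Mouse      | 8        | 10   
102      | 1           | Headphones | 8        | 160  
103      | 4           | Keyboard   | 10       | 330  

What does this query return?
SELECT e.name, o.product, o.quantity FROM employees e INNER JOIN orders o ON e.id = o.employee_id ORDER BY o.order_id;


Joining employees.id = orders.employee_id:
  employee Dave (id=3) -> order Tablet
  employee Xander (id=1) -> order Mouse
  employee Xander (id=1) -> order Headphones
  employee Olivia (id=4) -> order Keyboard


4 rows:
Dave, Tablet, 3
Xander, Mouse, 8
Xander, Headphones, 8
Olivia, Keyboard, 10


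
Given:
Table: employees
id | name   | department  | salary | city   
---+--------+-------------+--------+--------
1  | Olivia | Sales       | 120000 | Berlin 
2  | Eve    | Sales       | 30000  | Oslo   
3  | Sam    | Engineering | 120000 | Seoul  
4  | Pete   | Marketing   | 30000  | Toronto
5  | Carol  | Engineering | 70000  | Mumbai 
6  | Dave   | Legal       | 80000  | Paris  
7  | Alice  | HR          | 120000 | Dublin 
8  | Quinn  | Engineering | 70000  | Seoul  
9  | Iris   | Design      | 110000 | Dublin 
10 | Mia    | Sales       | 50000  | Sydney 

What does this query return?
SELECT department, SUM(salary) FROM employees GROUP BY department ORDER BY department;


Summing salary within each department:
  Design: 110000 = 110000
  Engineering: 120000 + 70000 + 70000 = 260000
  HR: 120000 = 120000
  Legal: 80000 = 80000
  Marketing: 30000 = 30000
  Sales: 120000 + 30000 + 50000 = 200000


6 groups:
Design, 110000
Engineering, 260000
HR, 120000
Legal, 80000
Marketing, 30000
Sales, 200000


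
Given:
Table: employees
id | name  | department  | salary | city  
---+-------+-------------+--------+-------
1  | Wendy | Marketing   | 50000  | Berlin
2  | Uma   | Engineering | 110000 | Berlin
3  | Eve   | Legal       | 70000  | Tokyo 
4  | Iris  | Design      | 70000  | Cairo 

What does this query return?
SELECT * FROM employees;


SELECT * returns all 4 rows with all columns

4 rows:
1, Wendy, Marketing, 50000, Berlin
2, Uma, Engineering, 110000, Berlin
3, Eve, Legal, 70000, Tokyo
4, Iris, Design, 70000, Cairo


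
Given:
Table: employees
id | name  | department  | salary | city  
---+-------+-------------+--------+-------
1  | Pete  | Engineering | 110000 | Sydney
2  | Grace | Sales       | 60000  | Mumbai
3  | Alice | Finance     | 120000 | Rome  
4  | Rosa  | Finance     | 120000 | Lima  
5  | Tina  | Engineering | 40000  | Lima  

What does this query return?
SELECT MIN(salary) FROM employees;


Salaries: 110000, 60000, 120000, 120000, 40000
MIN = 40000

40000


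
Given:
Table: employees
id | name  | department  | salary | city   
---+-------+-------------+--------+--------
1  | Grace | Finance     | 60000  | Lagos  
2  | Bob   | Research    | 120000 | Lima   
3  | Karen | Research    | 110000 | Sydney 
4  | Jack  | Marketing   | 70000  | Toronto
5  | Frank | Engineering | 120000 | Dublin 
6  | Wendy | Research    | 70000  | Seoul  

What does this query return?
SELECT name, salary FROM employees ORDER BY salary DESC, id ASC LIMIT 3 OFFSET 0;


Sort by salary DESC (id ASC tiebreak), then skip 0 and take 3
Rows 1 through 3

3 rows:
Bob, 120000
Frank, 120000
Karen, 110000


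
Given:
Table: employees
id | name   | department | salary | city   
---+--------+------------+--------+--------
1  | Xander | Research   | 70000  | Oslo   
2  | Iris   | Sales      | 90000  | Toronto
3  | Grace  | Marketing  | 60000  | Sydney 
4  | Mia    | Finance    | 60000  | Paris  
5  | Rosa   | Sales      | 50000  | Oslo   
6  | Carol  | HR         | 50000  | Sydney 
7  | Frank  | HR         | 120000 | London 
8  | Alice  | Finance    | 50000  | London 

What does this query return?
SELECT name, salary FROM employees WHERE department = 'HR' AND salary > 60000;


Filtering: department = 'HR' AND salary > 60000
Matching: 1 rows

1 rows:
Frank, 120000


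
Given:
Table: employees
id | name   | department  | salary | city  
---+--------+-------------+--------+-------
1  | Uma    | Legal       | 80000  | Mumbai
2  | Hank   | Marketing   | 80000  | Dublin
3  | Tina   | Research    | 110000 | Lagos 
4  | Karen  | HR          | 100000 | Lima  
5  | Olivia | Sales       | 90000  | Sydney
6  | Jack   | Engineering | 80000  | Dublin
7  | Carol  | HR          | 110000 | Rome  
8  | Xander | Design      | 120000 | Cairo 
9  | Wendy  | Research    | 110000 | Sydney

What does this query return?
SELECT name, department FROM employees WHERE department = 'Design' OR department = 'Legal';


Filtering: department = 'Design' OR 'Legal'
Matching: 2 rows

2 rows:
Uma, Legal
Xander, Design


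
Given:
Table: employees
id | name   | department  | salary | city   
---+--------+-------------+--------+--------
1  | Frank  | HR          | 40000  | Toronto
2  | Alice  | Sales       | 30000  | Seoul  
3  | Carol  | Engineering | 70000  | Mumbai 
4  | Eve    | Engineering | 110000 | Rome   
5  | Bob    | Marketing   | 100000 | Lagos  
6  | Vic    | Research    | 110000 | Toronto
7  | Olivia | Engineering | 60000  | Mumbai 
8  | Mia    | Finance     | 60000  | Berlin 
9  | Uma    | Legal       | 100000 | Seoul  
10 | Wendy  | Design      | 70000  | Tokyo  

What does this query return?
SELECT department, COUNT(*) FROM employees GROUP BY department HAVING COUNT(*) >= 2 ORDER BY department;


Groups with count >= 2:
  Engineering: 3 -> PASS
  Design: 1 -> filtered out
  Finance: 1 -> filtered out
  HR: 1 -> filtered out
  Legal: 1 -> filtered out
  Marketing: 1 -> filtered out
  Research: 1 -> filtered out
  Sales: 1 -> filtered out


1 groups:
Engineering, 3


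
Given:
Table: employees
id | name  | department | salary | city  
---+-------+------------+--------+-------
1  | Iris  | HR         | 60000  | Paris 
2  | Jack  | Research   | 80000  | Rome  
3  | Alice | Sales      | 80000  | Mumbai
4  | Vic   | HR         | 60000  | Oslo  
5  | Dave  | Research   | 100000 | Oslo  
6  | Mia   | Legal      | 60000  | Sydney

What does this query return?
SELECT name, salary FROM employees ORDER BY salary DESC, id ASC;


Sorting by salary DESC, then id ASC for ties

6 rows:
Dave, 100000
Jack, 80000
Alice, 80000
Iris, 60000
Vic, 60000
Mia, 60000


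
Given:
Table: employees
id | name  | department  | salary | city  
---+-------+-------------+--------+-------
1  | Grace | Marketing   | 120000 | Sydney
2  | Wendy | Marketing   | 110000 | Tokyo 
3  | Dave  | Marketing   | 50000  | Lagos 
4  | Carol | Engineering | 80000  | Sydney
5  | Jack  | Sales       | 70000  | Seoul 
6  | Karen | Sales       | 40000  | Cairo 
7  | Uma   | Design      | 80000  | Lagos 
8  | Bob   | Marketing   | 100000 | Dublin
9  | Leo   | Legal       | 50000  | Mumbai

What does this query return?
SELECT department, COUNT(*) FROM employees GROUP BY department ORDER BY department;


Assigning each row to its department group:
  Grace -> Marketing
  Wendy -> Marketing
  Dave -> Marketing
  Carol -> Engineering
  Jack -> Sales
  Karen -> Sales
  Uma -> Design
  Bob -> Marketing
  Leo -> Legal


5 groups:
Design, 1
Engineering, 1
Legal, 1
Marketing, 4
Sales, 2


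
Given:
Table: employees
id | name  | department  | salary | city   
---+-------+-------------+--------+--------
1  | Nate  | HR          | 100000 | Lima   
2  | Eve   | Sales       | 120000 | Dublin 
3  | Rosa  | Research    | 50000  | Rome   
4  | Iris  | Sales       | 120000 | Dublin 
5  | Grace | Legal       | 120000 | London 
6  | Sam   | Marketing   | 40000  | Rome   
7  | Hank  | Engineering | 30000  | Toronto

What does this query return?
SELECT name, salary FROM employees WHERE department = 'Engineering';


Filtering: department = 'Engineering'
Matching rows: 1

1 rows:
Hank, 30000


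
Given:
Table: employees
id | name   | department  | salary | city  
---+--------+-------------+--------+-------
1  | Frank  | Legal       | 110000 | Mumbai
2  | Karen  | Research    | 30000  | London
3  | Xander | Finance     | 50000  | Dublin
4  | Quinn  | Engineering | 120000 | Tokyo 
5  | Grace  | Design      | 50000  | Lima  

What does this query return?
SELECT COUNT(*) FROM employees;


COUNT(*) counts all rows

5


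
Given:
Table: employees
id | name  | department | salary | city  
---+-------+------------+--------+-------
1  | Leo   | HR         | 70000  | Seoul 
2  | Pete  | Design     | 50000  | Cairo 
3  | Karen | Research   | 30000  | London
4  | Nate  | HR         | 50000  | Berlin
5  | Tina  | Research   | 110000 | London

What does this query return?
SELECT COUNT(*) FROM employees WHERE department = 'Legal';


Counting rows where department = 'Legal'


0


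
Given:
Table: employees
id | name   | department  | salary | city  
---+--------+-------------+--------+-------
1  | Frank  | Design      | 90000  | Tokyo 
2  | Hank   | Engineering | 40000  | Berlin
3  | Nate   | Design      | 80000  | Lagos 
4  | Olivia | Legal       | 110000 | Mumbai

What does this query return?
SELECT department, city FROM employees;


Projecting columns: department, city

4 rows:
Design, Tokyo
Engineering, Berlin
Design, Lagos
Legal, Mumbai


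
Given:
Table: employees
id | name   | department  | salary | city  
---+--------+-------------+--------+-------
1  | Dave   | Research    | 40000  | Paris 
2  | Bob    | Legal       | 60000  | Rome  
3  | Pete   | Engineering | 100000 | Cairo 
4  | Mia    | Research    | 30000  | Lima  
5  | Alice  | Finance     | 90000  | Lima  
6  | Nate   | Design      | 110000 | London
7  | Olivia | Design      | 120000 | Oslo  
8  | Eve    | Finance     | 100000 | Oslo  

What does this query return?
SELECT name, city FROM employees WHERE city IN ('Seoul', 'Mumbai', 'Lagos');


Filtering: city IN ('Seoul', 'Mumbai', 'Lagos')
Matching: 0 rows

Empty result set (0 rows)


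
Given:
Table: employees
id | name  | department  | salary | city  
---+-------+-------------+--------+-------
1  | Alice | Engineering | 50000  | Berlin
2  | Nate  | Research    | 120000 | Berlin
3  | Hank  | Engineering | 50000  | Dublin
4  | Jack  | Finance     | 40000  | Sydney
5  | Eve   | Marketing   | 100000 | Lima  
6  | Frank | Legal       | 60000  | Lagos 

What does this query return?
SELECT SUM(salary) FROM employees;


SUM(salary) = 50000 + 120000 + 50000 + 40000 + 100000 + 60000 = 420000

420000


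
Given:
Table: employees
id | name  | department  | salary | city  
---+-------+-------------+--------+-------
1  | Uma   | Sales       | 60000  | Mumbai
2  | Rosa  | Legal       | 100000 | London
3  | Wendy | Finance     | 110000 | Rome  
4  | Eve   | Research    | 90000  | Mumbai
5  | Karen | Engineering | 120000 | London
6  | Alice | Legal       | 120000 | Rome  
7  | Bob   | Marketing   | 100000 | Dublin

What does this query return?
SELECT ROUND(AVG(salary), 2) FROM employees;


SUM(salary) = 700000
COUNT = 7
ROUND(AVG, 2) = ROUND(700000 / 7, 2) = 100000.0

100000.0


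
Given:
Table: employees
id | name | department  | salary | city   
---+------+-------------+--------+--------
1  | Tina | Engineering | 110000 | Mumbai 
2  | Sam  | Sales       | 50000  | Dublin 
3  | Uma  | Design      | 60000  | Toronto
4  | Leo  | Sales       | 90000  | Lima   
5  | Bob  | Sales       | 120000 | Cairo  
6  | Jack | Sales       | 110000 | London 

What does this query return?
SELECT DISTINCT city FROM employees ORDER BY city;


All 'city' values (row order): Mumbai, Dublin, Toronto, Lima, Cairo, London
Removing duplicates leaves 6 unique value(s).

6 values:
Cairo
Dublin
Lima
London
Mumbai
Toronto


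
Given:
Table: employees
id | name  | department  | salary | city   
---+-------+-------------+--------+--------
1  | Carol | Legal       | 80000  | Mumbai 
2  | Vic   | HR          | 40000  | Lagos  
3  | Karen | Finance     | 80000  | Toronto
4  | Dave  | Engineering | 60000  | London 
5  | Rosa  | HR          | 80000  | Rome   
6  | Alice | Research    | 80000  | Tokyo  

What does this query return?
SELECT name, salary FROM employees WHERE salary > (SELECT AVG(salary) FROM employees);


Subquery: AVG(salary) = 70000.0
Filtering: salary > 70000.0
  Carol (80000) -> MATCH
  Karen (80000) -> MATCH
  Rosa (80000) -> MATCH
  Alice (80000) -> MATCH


4 rows:
Carol, 80000
Karen, 80000
Rosa, 80000
Alice, 80000


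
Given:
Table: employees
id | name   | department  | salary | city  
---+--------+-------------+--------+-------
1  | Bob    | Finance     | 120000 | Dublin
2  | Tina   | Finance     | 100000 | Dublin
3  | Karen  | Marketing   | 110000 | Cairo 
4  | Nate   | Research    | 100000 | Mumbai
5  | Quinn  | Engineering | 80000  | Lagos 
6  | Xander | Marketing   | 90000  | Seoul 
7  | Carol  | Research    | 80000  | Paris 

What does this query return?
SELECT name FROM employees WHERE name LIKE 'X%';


LIKE 'X%' matches names starting with 'X'
Matching: 1

1 rows:
Xander


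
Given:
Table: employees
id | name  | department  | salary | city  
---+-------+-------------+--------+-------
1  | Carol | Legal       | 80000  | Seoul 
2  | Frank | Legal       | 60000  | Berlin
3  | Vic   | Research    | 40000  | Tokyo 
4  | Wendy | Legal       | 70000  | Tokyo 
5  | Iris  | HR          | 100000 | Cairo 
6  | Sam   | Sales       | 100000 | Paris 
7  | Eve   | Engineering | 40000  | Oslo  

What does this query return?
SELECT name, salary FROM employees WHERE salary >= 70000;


Filtering: salary >= 70000
Matching: 4 rows

4 rows:
Carol, 80000
Wendy, 70000
Iris, 100000
Sam, 100000


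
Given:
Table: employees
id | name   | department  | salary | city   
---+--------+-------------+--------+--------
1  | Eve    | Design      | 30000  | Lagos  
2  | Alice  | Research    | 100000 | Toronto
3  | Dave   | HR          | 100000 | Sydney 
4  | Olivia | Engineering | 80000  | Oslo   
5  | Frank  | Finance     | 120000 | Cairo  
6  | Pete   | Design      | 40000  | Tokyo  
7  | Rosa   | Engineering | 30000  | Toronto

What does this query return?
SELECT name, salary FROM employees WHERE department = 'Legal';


Filtering: department = 'Legal'
Matching rows: 0

Empty result set (0 rows)


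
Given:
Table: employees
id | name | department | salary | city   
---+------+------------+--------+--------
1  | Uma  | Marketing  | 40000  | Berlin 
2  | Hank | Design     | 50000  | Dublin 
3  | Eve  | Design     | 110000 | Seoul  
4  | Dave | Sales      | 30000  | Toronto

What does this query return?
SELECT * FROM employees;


SELECT * returns all 4 rows with all columns

4 rows:
1, Uma, Marketing, 40000, Berlin
2, Hank, Design, 50000, Dublin
3, Eve, Design, 110000, Seoul
4, Dave, Sales, 30000, Toronto


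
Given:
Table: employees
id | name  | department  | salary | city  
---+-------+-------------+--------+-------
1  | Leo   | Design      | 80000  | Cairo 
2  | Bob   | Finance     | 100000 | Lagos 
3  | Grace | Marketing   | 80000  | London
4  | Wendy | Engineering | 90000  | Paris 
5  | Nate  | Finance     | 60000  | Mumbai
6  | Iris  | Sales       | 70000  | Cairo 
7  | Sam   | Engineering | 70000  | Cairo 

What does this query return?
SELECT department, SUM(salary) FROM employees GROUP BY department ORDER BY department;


Summing salary within each department:
  Design: 80000 = 80000
  Engineering: 90000 + 70000 = 160000
  Finance: 100000 + 60000 = 160000
  Marketing: 80000 = 80000
  Sales: 70000 = 70000


5 groups:
Design, 80000
Engineering, 160000
Finance, 160000
Marketing, 80000
Sales, 70000


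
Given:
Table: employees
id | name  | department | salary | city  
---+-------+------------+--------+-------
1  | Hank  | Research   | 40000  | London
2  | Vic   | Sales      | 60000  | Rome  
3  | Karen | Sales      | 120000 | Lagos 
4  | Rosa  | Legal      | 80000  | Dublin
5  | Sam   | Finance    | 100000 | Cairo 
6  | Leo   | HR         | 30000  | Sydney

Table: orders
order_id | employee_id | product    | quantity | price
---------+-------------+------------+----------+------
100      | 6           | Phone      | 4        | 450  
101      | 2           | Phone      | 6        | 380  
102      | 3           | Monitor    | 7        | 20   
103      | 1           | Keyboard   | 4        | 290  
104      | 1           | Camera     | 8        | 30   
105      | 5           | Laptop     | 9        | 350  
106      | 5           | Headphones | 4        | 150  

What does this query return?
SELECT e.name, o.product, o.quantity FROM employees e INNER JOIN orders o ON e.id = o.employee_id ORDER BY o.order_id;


Joining employees.id = orders.employee_id:
  employee Leo (id=6) -> order Phone
  employee Vic (id=2) -> order Phone
  employee Karen (id=3) -> order Monitor
  employee Hank (id=1) -> order Keyboard
  employee Hank (id=1) -> order Camera
  employee Sam (id=5) -> order Laptop
  employee Sam (id=5) -> order Headphones


7 rows:
Leo, Phone, 4
Vic, Phone, 6
Karen, Monitor, 7
Hank, Keyboard, 4
Hank, Camera, 8
Sam, Laptop, 9
Sam, Headphones, 4


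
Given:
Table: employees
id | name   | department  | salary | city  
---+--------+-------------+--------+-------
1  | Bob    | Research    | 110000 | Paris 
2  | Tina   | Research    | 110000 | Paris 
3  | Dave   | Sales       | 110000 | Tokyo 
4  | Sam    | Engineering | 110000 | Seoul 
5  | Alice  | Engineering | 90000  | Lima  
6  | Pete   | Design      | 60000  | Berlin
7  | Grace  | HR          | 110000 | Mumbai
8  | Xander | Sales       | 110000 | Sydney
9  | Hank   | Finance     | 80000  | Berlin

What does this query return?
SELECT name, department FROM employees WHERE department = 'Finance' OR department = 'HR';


Filtering: department = 'Finance' OR 'HR'
Matching: 2 rows

2 rows:
Grace, HR
Hank, Finance


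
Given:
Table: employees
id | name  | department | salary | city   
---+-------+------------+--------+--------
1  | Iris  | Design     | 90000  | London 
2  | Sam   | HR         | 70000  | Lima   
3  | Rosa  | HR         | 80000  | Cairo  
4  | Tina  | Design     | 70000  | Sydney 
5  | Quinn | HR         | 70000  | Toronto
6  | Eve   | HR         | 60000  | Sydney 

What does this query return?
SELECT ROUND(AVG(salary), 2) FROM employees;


SUM(salary) = 440000
COUNT = 6
ROUND(AVG, 2) = ROUND(440000 / 6, 2) = 73333.33

73333.33


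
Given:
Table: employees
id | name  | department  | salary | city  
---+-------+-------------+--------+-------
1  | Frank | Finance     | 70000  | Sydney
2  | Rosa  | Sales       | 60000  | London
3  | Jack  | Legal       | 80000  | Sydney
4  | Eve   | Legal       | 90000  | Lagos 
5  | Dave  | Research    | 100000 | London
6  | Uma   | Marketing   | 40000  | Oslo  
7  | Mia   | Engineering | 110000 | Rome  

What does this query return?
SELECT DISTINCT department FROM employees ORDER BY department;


All 'department' values (row order): Finance, Sales, Legal, Legal, Research, Marketing, Engineering
Removing duplicates leaves 6 unique value(s).

6 values:
Engineering
Finance
Legal
Marketing
Research
Sales


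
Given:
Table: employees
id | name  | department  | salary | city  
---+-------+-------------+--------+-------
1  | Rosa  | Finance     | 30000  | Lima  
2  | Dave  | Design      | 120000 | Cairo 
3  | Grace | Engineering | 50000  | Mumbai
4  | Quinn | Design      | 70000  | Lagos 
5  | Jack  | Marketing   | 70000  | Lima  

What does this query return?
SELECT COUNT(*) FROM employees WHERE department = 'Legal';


Counting rows where department = 'Legal'


0


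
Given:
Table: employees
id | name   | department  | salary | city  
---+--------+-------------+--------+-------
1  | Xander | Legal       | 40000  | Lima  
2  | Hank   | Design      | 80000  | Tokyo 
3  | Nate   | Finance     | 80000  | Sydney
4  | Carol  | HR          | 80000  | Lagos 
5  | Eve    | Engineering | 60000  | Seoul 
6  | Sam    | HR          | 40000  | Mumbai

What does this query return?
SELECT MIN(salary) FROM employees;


Salaries: 40000, 80000, 80000, 80000, 60000, 40000
MIN = 40000

40000


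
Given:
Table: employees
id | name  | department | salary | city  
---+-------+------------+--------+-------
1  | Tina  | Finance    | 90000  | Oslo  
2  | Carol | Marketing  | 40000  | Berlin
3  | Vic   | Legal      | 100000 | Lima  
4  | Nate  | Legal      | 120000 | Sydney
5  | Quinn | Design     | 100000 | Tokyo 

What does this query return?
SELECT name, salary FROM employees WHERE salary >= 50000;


Filtering: salary >= 50000
Matching: 4 rows

4 rows:
Tina, 90000
Vic, 100000
Nate, 120000
Quinn, 100000


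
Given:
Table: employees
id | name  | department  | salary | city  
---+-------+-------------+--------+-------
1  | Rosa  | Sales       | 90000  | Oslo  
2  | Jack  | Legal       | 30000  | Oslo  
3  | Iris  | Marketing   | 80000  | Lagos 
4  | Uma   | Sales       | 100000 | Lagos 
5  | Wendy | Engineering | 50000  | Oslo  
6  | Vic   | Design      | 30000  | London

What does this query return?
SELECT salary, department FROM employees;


Projecting columns: salary, department

6 rows:
90000, Sales
30000, Legal
80000, Marketing
100000, Sales
50000, Engineering
30000, Design


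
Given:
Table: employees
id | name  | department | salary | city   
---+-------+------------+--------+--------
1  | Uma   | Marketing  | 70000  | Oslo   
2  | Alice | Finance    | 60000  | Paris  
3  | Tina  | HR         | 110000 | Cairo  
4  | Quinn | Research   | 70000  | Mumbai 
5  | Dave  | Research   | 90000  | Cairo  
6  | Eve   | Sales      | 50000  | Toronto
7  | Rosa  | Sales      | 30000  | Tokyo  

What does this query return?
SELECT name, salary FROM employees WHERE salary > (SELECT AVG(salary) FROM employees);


Subquery: AVG(salary) = 68571.43
Filtering: salary > 68571.43
  Uma (70000) -> MATCH
  Tina (110000) -> MATCH
  Quinn (70000) -> MATCH
  Dave (90000) -> MATCH


4 rows:
Uma, 70000
Tina, 110000
Quinn, 70000
Dave, 90000


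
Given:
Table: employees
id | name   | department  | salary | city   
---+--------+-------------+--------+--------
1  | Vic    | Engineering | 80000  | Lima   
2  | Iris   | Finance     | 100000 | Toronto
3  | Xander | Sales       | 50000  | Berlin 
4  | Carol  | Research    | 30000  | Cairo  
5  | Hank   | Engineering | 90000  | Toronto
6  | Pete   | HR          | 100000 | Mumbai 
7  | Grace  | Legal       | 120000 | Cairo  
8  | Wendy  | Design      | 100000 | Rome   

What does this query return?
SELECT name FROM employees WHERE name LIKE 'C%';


LIKE 'C%' matches names starting with 'C'
Matching: 1

1 rows:
Carol


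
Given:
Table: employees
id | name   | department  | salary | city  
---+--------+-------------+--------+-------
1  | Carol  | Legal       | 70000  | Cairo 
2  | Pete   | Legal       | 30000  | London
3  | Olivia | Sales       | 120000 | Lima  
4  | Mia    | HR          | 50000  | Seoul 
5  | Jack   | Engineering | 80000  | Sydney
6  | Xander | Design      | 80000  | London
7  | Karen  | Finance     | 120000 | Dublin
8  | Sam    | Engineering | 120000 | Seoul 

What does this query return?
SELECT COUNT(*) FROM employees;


COUNT(*) counts all rows

8


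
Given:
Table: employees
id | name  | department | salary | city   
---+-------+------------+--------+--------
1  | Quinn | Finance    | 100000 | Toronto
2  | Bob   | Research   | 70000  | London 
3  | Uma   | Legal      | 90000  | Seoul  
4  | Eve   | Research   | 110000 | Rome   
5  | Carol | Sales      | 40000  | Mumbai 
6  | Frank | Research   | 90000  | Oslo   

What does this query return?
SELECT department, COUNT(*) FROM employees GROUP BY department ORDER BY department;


Assigning each row to its department group:
  Quinn -> Finance
  Bob -> Research
  Uma -> Legal
  Eve -> Research
  Carol -> Sales
  Frank -> Research


4 groups:
Finance, 1
Legal, 1
Research, 3
Sales, 1


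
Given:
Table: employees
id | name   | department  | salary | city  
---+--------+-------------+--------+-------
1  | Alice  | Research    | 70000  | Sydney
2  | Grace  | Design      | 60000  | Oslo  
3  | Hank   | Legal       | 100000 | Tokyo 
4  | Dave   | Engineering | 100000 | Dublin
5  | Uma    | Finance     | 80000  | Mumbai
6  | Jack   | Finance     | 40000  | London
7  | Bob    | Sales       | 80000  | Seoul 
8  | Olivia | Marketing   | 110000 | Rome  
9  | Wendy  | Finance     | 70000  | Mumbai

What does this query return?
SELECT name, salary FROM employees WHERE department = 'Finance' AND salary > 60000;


Filtering: department = 'Finance' AND salary > 60000
Matching: 2 rows

2 rows:
Uma, 80000
Wendy, 70000


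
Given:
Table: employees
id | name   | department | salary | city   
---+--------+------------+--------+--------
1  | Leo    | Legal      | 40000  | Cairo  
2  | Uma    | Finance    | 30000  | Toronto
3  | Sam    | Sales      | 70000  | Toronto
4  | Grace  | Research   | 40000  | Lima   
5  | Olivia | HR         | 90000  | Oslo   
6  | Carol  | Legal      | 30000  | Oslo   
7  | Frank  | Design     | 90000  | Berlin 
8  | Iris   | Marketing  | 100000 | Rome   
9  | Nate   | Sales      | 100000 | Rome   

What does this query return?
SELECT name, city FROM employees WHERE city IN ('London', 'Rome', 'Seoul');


Filtering: city IN ('London', 'Rome', 'Seoul')
Matching: 2 rows

2 rows:
Iris, Rome
Nate, Rome


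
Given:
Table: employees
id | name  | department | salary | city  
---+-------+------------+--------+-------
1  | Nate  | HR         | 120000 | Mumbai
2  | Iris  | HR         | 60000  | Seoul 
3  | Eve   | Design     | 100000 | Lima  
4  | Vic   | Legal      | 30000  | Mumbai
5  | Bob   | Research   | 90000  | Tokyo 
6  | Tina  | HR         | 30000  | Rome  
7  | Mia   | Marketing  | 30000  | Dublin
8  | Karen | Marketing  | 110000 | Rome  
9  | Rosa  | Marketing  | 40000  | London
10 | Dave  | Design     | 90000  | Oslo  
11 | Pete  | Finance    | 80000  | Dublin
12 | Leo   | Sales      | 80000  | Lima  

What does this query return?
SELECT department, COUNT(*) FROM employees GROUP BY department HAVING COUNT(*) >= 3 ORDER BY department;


Groups with count >= 3:
  HR: 3 -> PASS
  Marketing: 3 -> PASS
  Design: 2 -> filtered out
  Finance: 1 -> filtered out
  Legal: 1 -> filtered out
  Research: 1 -> filtered out
  Sales: 1 -> filtered out


2 groups:
HR, 3
Marketing, 3


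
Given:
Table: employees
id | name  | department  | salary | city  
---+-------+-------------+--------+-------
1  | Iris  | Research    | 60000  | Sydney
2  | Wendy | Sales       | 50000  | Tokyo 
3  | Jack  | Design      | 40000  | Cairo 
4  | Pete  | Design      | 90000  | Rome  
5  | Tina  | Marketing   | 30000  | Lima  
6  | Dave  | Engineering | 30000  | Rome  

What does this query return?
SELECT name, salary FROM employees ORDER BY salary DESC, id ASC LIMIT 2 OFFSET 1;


Sort by salary DESC (id ASC tiebreak), then skip 1 and take 2
Rows 2 through 3

2 rows:
Iris, 60000
Wendy, 50000


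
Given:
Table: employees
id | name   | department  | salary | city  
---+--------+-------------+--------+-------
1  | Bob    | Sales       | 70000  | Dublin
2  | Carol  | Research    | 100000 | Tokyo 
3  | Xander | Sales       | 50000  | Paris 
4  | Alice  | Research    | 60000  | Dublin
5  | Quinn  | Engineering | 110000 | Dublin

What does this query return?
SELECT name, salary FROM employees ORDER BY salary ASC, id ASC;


Sorting by salary ASC, then id ASC for ties

5 rows:
Xander, 50000
Alice, 60000
Bob, 70000
Carol, 100000
Quinn, 110000


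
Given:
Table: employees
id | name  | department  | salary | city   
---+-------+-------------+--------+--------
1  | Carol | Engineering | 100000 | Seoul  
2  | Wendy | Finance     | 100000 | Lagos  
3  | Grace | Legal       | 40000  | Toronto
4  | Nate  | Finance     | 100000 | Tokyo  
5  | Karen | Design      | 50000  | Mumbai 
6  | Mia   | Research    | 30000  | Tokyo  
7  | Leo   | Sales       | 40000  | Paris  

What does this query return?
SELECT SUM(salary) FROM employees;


SUM(salary) = 100000 + 100000 + 40000 + 100000 + 50000 + 30000 + 40000 = 460000

460000


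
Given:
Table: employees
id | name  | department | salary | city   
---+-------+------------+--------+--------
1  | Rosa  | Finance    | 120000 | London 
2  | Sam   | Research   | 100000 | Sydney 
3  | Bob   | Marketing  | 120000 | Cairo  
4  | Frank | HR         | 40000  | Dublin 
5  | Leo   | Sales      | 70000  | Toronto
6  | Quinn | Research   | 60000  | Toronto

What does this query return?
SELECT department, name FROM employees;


Projecting columns: department, name

6 rows:
Finance, Rosa
Research, Sam
Marketing, Bob
HR, Frank
Sales, Leo
Research, Quinn


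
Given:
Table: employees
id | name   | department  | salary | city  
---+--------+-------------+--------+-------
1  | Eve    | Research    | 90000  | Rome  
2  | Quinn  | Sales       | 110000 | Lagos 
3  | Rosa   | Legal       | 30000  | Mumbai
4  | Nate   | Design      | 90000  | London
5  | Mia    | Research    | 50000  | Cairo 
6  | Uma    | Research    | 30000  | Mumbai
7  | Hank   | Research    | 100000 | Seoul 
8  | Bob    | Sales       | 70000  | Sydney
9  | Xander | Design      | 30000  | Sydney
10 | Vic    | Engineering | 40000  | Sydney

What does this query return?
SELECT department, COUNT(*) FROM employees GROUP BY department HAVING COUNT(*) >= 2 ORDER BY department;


Groups with count >= 2:
  Design: 2 -> PASS
  Research: 4 -> PASS
  Sales: 2 -> PASS
  Engineering: 1 -> filtered out
  Legal: 1 -> filtered out


3 groups:
Design, 2
Research, 4
Sales, 2


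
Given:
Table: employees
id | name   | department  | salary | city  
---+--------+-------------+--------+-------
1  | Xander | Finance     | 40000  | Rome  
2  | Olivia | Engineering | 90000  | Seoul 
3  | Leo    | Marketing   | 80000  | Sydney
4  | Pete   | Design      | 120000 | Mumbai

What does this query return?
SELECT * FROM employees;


SELECT * returns all 4 rows with all columns

4 rows:
1, Xander, Finance, 40000, Rome
2, Olivia, Engineering, 90000, Seoul
3, Leo, Marketing, 80000, Sydney
4, Pete, Design, 120000, Mumbai


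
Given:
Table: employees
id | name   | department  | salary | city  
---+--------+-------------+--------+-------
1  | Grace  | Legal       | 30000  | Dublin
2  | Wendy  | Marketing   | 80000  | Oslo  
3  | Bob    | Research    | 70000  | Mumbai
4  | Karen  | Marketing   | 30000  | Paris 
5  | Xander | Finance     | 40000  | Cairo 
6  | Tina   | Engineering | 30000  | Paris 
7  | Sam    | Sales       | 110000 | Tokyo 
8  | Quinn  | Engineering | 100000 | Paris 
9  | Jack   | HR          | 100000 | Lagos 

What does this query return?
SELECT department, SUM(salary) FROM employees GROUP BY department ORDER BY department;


Summing salary within each department:
  Engineering: 30000 + 100000 = 130000
  Finance: 40000 = 40000
  HR: 100000 = 100000
  Legal: 30000 = 30000
  Marketing: 80000 + 30000 = 110000
  Research: 70000 = 70000
  Sales: 110000 = 110000


7 groups:
Engineering, 130000
Finance, 40000
HR, 100000
Legal, 30000
Marketing, 110000
Research, 70000
Sales, 110000


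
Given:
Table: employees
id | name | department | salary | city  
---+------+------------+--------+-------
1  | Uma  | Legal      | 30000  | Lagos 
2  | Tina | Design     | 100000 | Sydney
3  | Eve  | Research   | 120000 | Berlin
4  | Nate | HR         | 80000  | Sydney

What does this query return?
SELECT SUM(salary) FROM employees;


SUM(salary) = 30000 + 100000 + 120000 + 80000 = 330000

330000


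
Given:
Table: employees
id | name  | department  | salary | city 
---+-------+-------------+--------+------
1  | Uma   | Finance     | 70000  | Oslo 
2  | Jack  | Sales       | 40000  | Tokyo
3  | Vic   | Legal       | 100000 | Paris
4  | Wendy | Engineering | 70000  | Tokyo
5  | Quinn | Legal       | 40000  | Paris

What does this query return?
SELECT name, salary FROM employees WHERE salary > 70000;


Filtering: salary > 70000
Matching: 1 rows

1 rows:
Vic, 100000


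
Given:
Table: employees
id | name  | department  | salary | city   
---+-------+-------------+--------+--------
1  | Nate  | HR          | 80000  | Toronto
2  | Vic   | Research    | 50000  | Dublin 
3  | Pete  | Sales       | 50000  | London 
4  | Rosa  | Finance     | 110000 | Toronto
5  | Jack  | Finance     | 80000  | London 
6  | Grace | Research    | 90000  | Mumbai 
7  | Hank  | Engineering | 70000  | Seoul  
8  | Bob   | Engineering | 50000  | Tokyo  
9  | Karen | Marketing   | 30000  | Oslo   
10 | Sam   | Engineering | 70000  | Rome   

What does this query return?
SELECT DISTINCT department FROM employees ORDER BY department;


All 'department' values (row order): HR, Research, Sales, Finance, Finance, Research, Engineering, Engineering, Marketing, Engineering
Removing duplicates leaves 6 unique value(s).

6 values:
Engineering
Finance
HR
Marketing
Research
Sales


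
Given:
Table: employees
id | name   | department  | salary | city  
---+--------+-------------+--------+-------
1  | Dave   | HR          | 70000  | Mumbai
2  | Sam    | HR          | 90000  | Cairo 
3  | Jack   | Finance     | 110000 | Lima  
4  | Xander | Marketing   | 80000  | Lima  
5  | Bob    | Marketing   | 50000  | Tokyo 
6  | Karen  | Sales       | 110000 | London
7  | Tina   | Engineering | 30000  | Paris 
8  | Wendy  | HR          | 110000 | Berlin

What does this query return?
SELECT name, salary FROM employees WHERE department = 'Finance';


Filtering: department = 'Finance'
Matching rows: 1

1 rows:
Jack, 110000


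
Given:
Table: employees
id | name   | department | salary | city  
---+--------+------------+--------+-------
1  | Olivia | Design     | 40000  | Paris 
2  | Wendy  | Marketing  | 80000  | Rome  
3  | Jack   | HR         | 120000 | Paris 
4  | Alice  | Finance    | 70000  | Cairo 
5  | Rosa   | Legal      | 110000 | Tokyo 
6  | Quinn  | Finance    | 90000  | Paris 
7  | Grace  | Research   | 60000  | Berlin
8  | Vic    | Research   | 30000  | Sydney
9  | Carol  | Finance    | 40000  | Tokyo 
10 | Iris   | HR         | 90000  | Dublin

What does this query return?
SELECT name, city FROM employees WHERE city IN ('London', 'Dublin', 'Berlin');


Filtering: city IN ('London', 'Dublin', 'Berlin')
Matching: 2 rows

2 rows:
Grace, Berlin
Iris, Dublin


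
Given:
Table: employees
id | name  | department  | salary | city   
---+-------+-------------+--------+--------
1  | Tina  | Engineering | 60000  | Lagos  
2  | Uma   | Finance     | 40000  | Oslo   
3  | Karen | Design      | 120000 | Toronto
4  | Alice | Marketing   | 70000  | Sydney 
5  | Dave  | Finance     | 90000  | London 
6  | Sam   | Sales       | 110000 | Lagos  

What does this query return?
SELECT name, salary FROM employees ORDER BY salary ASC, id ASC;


Sorting by salary ASC, then id ASC for ties

6 rows:
Uma, 40000
Tina, 60000
Alice, 70000
Dave, 90000
Sam, 110000
Karen, 120000


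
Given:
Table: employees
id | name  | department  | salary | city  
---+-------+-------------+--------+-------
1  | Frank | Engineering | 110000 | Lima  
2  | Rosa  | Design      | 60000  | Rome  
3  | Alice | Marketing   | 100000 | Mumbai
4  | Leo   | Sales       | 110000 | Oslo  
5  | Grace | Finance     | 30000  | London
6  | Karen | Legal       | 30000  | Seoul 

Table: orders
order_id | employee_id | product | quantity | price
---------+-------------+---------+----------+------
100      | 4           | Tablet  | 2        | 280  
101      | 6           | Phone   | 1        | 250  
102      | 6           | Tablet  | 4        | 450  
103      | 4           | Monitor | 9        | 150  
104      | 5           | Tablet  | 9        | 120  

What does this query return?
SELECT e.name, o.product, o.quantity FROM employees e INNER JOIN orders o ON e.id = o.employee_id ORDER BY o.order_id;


Joining employees.id = orders.employee_id:
  employee Leo (id=4) -> order Tablet
  employee Karen (id=6) -> order Phone
  employee Karen (id=6) -> order Tablet
  employee Leo (id=4) -> order Monitor
  employee Grace (id=5) -> order Tablet


5 rows:
Leo, Tablet, 2
Karen, Phone, 1
Karen, Tablet, 4
Leo, Monitor, 9
Grace, Tablet, 9
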